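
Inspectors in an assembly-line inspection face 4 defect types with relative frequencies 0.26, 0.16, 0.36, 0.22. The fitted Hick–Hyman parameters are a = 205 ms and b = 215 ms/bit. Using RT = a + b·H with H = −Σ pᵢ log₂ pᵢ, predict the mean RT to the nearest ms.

Entropy contributions −pᵢ log₂ pᵢ: 0.5053, 0.4230, 0.5306, 0.4806; sum H = 1.9395 bits.
RT = a + bH = 205 + 215·1.9395 = 621.99 ms.

622 ms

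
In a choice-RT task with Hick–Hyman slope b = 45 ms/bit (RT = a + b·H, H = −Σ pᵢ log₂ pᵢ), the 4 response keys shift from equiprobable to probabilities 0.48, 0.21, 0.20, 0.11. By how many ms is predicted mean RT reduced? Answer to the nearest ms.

The RT saving is b·ΔH. Equiprobable H₀ = log₂(4) = 2.0000 bits; with the given probabilities H = 1.7958 bits.
b·(H₀ − H) = 45 × (2.0000 − 1.7958) = 9.19 ms.

9 ms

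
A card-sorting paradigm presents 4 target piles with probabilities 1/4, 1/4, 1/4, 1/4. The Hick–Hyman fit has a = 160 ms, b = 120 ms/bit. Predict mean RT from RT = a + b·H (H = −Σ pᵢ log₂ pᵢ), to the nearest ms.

400 ms

H = −Σ pᵢ log₂ pᵢ = 0.25·2 + 0.25·2 + 0.25·2 + 0.25·2 = 2.000 bits.
RT = 160 + 120 × 2.000 = 400.00 ms.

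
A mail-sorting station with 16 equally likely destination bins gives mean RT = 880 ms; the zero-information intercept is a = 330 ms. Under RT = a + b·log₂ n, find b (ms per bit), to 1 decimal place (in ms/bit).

137.5 ms/bit

b = (880 − 330) / log₂(16) = 550 / 4 = 137.500 ms/bit.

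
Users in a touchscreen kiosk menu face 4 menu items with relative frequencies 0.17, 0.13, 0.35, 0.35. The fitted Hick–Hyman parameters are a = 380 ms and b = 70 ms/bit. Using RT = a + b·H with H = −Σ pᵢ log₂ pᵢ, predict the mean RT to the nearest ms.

511 ms

Entropy contributions −pᵢ log₂ pᵢ: 0.4346, 0.3826, 0.5301, 0.5301; sum H = 1.8774 bits.
RT = a + bH = 380 + 70·1.8774 = 511.42 ms.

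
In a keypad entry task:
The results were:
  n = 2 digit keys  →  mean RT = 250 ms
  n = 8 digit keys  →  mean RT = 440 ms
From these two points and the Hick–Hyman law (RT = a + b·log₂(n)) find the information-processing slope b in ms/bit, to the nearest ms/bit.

b = (RT₂ − RT₁)/(log₂ n₂ − log₂ n₁) = (440 − 250)/(3 − 1) = 95 ms/bit.

95 ms/bit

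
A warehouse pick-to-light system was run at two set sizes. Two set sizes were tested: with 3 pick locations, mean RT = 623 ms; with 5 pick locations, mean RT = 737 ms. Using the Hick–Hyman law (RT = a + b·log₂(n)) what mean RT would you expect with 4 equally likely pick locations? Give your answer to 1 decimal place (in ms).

Fit slope and intercept:
  b = (737 − 623) / (log₂ 5 − log₂ 3) = 114 / (2.3219 − 1.5850) = 154.688 ms/bit
  a = 623 − 154.688 × 1.5850 = 377.825 ms
Then RT(4) = 377.825 + 154.688 × log₂ 4 = 377.825 + 154.688 × 2 ≈ 687.201 ms.

687.2 ms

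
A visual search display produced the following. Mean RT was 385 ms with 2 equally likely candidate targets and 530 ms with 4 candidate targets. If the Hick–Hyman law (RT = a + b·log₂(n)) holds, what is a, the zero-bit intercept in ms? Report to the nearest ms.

b = (RT₂ − RT₁)/(log₂ n₂ − log₂ n₁) = (530 − 385)/(2 − 1) = 145 ms/bit.
Intercept: a = 385 − 145·log₂(2) = 240.000 ms.

240 ms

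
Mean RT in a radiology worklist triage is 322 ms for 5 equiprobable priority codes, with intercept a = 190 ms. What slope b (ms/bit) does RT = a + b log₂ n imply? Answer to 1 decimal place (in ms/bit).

56.8 ms/bit

log₂(5) = 2.3219 bits.
b = (RT − a)/log₂ n = (322 − 190) / 2.3219 = 56.849 ms/bit.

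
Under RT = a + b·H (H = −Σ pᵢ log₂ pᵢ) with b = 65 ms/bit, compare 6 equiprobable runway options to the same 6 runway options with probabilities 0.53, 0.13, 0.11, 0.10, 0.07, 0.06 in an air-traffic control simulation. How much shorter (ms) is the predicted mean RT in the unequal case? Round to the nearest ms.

34 ms

The RT saving is b·ΔH. Equiprobable H₀ = log₂(6) = 2.5850 bits; with the given probabilities H = 2.0627 bits.
b·(H₀ − H) = 65 × (2.5850 − 2.0627) = 33.95 ms.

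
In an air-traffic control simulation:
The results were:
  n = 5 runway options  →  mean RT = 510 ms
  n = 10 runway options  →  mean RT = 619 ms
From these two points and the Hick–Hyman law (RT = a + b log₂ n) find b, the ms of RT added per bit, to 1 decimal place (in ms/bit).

109.0 ms/bit

Slope: b = (619 − 510) / (log₂ 10 − log₂ 5) = 109/1.0000 = 109.000 ms/bit.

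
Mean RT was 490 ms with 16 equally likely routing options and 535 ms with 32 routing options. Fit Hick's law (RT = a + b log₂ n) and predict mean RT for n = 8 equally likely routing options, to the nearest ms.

RT is linear in log₂ n, so two points fix the line:
  b = (535 − 490) / (log₂ 32 − log₂ 16) = 45 / (5 − 4) = 45 ms/bit
  a = 490 − 45 × 4 = 310 ms
Then RT(8) = 310 + 45 × log₂ 8 = 310 + 45 × 3 ≈ 445.000 ms.

445 ms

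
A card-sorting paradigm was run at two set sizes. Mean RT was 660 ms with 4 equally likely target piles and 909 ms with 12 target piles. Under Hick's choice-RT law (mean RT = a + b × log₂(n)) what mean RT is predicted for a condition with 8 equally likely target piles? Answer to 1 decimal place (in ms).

Solve the two-equation system in a and b:
  b = (909 − 660) / (log₂ 12 − log₂ 4) = 249 / (3.5850 − 2) = 157.102 ms/bit
  a = 660 − 157.102 × 2 = 345.797 ms
Then RT(8) = 345.797 + 157.102 × log₂ 8 = 345.797 + 157.102 × 3 ≈ 817.102 ms.

817.1 ms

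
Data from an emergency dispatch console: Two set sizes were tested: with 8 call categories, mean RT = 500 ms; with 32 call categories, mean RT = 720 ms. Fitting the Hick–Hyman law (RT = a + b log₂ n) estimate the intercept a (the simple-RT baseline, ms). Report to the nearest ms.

170 ms

b = (RT₂ − RT₁)/(log₂ n₂ − log₂ n₁) = (720 − 500)/(5 − 3) = 110 ms/bit.
Intercept: a = 500 − 110·log₂(8) = 170.000 ms.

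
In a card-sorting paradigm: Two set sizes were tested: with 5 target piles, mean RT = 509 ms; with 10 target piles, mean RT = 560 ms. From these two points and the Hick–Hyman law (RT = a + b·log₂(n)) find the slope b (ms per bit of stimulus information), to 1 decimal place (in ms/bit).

51.0 ms/bit

Slope: b = (560 − 509) / (log₂ 10 − log₂ 5) = 51/1.0000 = 51.000 ms/bit.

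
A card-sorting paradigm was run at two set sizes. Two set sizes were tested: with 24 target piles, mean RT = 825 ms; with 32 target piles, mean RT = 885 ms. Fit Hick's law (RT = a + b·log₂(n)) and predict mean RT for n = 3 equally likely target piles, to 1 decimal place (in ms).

391.3 ms

Fit slope and intercept:
  b = (885 − 825) / (log₂ 32 − log₂ 24) = 60 / (5 − 4.5850) = 144.565 ms/bit
  a = 825 − 144.565 × 4.5850 = 162.174 ms
Then RT(3) = 162.174 + 144.565 × log₂ 3 = 162.174 + 144.565 × 1.5850 ≈ 391.304 ms.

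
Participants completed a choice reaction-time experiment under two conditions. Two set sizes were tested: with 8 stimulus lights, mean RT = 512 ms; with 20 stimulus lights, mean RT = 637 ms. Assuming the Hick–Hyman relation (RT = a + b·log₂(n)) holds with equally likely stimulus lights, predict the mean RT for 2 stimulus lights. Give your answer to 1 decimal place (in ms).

322.9 ms

RT is linear in log₂ n, so two points fix the line:
  b = (637 − 512) / (log₂ 20 − log₂ 8) = 125 / (4.3219 − 3) = 94.559 ms/bit
  a = 512 − 94.559 × 3 = 228.323 ms
Then RT(2) = 228.323 + 94.559 × log₂ 2 = 228.323 + 94.559 × 1 ≈ 322.882 ms.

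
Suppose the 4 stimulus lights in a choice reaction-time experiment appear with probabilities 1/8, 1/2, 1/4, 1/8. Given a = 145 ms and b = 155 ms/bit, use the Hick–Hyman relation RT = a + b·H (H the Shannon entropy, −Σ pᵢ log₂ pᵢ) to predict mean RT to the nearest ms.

416 ms

Each term −pᵢ log₂ pᵢ: 0.125·3 + 0.5·1 + 0.25·2 + 0.125·3; summed, H = 1.750 bits.
Mean RT = a + bH = 145 + 155·1.750 = 416.25 ms.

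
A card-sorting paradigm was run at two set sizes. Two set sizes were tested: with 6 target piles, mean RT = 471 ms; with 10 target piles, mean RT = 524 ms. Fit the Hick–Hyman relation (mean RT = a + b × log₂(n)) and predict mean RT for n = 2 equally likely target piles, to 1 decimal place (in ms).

357.0 ms

RT is linear in log₂ n, so two points fix the line:
  b = (524 − 471) / (log₂ 10 − log₂ 6) = 53 / (3.3219 − 2.5850) = 71.917 ms/bit
  a = 471 − 71.917 × 2.5850 = 285.098 ms
Then RT(2) = 285.098 + 71.917 × log₂ 2 = 285.098 + 71.917 × 1 ≈ 357.015 ms.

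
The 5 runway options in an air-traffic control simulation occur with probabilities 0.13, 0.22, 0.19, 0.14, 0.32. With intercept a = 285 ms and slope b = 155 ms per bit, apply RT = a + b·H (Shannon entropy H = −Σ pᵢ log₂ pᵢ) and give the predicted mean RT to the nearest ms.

Entropy contributions −pᵢ log₂ pᵢ: 0.3826, 0.4806, 0.4552, 0.3971, 0.5260; sum H = 2.2416 bits.
RT = a + bH = 285 + 155·2.2416 = 632.45 ms.

632 ms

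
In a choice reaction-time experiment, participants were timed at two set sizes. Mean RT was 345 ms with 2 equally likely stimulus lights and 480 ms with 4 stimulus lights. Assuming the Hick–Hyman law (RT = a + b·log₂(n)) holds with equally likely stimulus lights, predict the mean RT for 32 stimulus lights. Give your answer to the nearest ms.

885 ms

Solve the two-equation system in a and b:
  b = (480 − 345) / (log₂ 4 − log₂ 2) = 135 / (2 − 1) = 135 ms/bit
  a = 345 − 135 × 1 = 210 ms
Then RT(32) = 210 + 135 × log₂ 32 = 210 + 135 × 5 ≈ 885.000 ms.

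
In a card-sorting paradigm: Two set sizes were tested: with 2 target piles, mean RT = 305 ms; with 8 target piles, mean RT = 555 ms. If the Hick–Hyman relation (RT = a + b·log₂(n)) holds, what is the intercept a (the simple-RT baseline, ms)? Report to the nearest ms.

Slope: b = (555 − 305) / (log₂ 8 − log₂ 2) = 250/2.0000 = 125 ms/bit.
Intercept: a = 305 − 125·log₂(2) = 180.000 ms.

180 ms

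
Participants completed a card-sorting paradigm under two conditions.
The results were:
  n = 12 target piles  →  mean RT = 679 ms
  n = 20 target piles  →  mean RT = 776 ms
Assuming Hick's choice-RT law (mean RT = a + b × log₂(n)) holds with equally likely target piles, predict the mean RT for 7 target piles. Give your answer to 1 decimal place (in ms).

576.7 ms

Fit slope and intercept:
  b = (776 − 679) / (log₂ 20 − log₂ 12) = 97 / (4.3219 − 3.5850) = 131.621 ms/bit
  a = 679 − 131.621 × 3.5850 = 207.144 ms
Then RT(7) = 207.144 + 131.621 × log₂ 7 = 207.144 + 131.621 × 2.8074 ≈ 576.651 ms.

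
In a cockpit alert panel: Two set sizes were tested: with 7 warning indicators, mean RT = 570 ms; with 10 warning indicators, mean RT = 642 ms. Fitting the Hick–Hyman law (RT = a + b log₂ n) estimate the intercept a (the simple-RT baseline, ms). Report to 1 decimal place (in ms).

b = (RT₂ − RT₁)/(log₂ n₂ − log₂ n₁) = (642 − 570)/(3.3219 − 2.8074) = 139.922 ms/bit.
Intercept: a = 570 − 139.922·log₂(7) = 177.190 ms.

177.2 ms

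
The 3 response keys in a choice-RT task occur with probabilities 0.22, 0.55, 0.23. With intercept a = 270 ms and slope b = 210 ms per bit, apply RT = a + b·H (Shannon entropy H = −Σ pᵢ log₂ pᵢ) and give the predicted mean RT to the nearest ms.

Entropy contributions −pᵢ log₂ pᵢ: 0.4806, 0.4744, 0.4877; sum H = 1.4426 bits.
RT = a + bH = 270 + 210·1.4426 = 572.95 ms.

573 ms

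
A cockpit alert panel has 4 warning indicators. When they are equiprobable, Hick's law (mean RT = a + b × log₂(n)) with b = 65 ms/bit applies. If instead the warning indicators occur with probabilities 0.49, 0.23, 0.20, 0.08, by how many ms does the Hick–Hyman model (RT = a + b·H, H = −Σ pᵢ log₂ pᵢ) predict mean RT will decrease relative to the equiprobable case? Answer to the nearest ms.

Equiprobable entropy H₀ = log₂ 4 = 2.0000 bits.
Skewed entropy H = −Σ pᵢ log₂ pᵢ = 1.7478 bits.
ΔRT = b·(H₀ − H) = 65 × 0.2522 = 16.39 ms.

16 ms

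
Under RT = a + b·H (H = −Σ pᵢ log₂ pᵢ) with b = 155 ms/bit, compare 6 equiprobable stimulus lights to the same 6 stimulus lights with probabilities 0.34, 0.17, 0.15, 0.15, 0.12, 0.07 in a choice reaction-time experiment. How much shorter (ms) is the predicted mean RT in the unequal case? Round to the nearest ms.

25 ms

The RT saving is b·ΔH. Equiprobable H₀ = log₂(6) = 2.5850 bits; with the given probabilities H = 2.4205 bits.
b·(H₀ − H) = 155 × (2.5850 − 2.4205) = 25.50 ms.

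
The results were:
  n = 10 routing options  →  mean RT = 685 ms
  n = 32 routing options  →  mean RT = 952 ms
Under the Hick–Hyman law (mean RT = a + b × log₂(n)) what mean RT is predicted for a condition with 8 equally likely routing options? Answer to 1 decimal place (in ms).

633.8 ms

With log₂ n on the abscissa the relation is linear; from the two conditions:
  b = (952 − 685) / (log₂ 32 − log₂ 10) = 267 / (5 − 3.3219) = 159.111 ms/bit
  a = 685 − 159.111 × 3.3219 = 156.444 ms
Then RT(8) = 156.444 + 159.111 × log₂ 8 = 156.444 + 159.111 × 3 ≈ 633.778 ms.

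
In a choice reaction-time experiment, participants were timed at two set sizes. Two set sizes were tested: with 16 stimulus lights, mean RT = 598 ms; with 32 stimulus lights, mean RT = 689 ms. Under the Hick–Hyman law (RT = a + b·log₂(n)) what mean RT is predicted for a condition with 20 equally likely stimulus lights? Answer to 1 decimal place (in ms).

627.3 ms

RT is linear in log₂ n, so two points fix the line:
  b = (689 − 598) / (log₂ 32 − log₂ 16) = 91 / (5 − 4) = 91.000 ms/bit
  a = 598 − 91.000 × 4 = 234.000 ms
Then RT(20) = 234.000 + 91.000 × log₂ 20 = 234.000 + 91.000 × 4.3219 ≈ 627.295 ms.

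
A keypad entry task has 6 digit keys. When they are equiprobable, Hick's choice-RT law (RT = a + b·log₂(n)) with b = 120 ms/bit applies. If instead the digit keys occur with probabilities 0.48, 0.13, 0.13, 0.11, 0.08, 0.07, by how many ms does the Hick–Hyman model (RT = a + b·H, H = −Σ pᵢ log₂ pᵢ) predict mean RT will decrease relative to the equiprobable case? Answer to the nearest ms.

48 ms

The RT saving is b·ΔH. Equiprobable H₀ = log₂(6) = 2.5850 bits; with the given probabilities H = 2.1839 bits.
b·(H₀ − H) = 120 × (2.5850 − 2.1839) = 48.13 ms.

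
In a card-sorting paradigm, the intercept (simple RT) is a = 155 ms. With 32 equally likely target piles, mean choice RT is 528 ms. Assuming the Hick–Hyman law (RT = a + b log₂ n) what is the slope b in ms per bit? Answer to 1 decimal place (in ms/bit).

74.6 ms/bit

32 alternatives carry log₂ 32 = 5 bits; the choice cost is 528 − 155 = 373 ms, so b = 373/5 = 74.600 ms/bit.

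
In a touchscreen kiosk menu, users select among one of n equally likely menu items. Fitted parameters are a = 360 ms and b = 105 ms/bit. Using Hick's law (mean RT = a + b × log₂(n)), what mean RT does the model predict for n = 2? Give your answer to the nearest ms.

465 ms

log₂(2) = 1 bits, so RT = 360 + 105 × 1 ≈ 465.000 ms.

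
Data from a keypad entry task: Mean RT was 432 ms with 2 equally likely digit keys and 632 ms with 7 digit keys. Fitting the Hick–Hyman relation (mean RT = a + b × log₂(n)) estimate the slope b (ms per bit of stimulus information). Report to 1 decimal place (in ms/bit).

110.7 ms/bit

b = (RT₂ − RT₁)/(log₂ n₂ − log₂ n₁) = (632 − 432)/(2.8074 − 1) = 110.659 ms/bit.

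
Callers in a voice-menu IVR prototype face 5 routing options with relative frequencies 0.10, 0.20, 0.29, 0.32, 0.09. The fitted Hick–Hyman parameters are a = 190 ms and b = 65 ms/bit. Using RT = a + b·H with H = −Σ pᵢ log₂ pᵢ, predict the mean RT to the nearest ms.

330 ms

Entropy contributions −pᵢ log₂ pᵢ: 0.3322, 0.4644, 0.5179, 0.5260, 0.3127; sum H = 2.1532 bits.
RT = a + bH = 190 + 65·2.1532 = 329.96 ms.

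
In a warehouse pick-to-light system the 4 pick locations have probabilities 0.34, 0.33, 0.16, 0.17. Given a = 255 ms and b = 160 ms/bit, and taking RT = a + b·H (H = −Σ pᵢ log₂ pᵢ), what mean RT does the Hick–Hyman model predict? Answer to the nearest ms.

561 ms

H = 0.34·log₂(1/0.34) + 0.33·log₂(1/0.33) + 0.16·log₂(1/0.16) + 0.17·log₂(1/0.17) = 1.9146 bits.
RT = 255 + 160 × 1.9146 = 561.34 ms.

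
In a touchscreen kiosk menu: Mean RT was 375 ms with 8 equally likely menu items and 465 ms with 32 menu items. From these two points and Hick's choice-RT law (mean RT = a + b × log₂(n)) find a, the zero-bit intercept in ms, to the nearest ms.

240 ms

The slope on a log₂ axis is (465 − 375) / (5 − 3) = 45 ms/bit.
a = RT₁ − b·log₂ n₁ = 375 − 45 × 3 = 240.000 ms.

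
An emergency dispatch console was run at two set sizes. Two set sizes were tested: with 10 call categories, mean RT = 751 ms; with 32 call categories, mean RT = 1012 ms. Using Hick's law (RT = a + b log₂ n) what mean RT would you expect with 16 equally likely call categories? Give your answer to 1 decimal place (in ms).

856.5 ms

With log₂ n on the abscissa the relation is linear; from the two conditions:
  b = (1012 − 751) / (log₂ 32 − log₂ 10) = 261 / (5 − 3.3219) = 155.536 ms/bit
  a = 751 − 155.536 × 3.3219 = 234.322 ms
Then RT(16) = 234.322 + 155.536 × log₂ 16 = 234.322 + 155.536 × 4 ≈ 856.464 ms.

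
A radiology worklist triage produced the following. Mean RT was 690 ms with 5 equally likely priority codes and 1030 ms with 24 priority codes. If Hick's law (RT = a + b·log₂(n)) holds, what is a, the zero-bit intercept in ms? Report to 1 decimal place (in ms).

The slope on a log₂ axis is (1030 − 690) / (4.5850 − 2.3219) = 150.241 ms/bit.
Intercept: a = 690 − 150.241·log₂(5) = 341.152 ms.

341.2 ms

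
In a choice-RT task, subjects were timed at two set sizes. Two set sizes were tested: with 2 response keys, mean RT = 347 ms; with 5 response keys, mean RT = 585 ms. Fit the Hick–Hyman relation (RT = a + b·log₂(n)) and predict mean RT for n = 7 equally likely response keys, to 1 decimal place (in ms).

672.4 ms

RT is linear in log₂ n, so two points fix the line:
  b = (585 − 347) / (log₂ 5 − log₂ 2) = 238 / (2.3219 − 1) = 180.040 ms/bit
  a = 347 − 180.040 × 1 = 166.960 ms
Then RT(7) = 166.960 + 180.040 × log₂ 7 = 166.960 + 180.040 × 2.8074 ≈ 672.396 ms.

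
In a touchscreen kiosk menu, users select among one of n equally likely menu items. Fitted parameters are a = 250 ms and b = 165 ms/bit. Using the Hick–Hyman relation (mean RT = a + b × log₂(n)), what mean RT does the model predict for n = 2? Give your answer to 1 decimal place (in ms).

log₂(2) = 1 bits, so RT = 250 + 165 × 1 ≈ 415.000 ms.

415.0 ms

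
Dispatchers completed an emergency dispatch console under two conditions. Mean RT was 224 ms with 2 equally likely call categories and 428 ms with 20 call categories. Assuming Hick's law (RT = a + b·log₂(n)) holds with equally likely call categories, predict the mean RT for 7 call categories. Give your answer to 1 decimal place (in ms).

RT is linear in log₂ n, so two points fix the line:
  b = (428 − 224) / (log₂ 20 − log₂ 2) = 204 / (4.3219 − 1) = 61.410 ms/bit
  a = 224 − 61.410 × 1 = 162.590 ms
Then RT(7) = 162.590 + 61.410 × log₂ 7 = 162.590 + 61.410 × 2.8074 ≈ 334.990 ms.

335.0 ms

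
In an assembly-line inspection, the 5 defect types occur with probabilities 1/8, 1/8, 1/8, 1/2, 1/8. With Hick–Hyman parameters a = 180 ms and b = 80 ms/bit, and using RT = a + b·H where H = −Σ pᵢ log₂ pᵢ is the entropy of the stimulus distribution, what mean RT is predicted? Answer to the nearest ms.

H = −Σ pᵢ log₂ pᵢ = 0.125·3 + 0.125·3 + 0.125·3 + 0.5·1 + 0.125·3 = 2.000 bits.
RT = 180 + 80 × 2.000 = 340.00 ms.

340 ms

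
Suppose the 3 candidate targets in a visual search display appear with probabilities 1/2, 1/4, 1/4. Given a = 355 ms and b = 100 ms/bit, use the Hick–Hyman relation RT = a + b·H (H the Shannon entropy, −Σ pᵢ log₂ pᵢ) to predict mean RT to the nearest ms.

505 ms

H = −Σ pᵢ log₂ pᵢ = 0.5·1 + 0.25·2 + 0.25·2 = 1.500 bits.
RT = 355 + 100 × 1.500 = 505.00 ms.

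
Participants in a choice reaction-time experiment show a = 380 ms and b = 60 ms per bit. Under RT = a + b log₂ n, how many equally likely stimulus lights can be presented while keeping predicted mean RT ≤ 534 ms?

5

Information budget: (534 − 380)/60 = 2.5667 bits, so n ≤ 2^2.5667 = 5.924 → at most 5.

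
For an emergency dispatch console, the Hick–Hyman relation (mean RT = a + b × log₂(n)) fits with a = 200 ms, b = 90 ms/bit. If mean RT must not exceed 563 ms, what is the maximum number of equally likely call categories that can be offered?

16

Set 200 + 90·log₂ n ≤ 563 → log₂ n ≤ (563 − 200)/90 = 4.0333.
So n ≤ 2^4.0333 = 16.374; the largest integer n is 16.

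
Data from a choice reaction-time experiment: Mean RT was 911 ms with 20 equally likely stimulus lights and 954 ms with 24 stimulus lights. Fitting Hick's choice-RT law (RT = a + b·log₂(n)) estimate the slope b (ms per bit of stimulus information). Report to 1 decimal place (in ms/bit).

163.5 ms/bit

Slope: b = (954 − 911) / (log₂ 24 − log₂ 20) = 43/0.2630 = 163.477 ms/bit.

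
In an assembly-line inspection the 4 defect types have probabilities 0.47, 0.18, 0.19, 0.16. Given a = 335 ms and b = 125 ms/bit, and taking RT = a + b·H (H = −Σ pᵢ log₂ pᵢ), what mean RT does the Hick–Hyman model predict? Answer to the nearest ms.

564 ms

Entropy contributions −pᵢ log₂ pᵢ: 0.5120, 0.4453, 0.4552, 0.4230; sum H = 1.8355 bits.
RT = a + bH = 335 + 125·1.8355 = 564.44 ms.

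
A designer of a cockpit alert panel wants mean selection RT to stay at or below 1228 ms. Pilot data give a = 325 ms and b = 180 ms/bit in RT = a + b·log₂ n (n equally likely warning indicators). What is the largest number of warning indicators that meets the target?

180·log₂ n ≤ 1228 − 325 = 903, giving log₂ n ≤ 5.0167 and n ≤ 32.372. The largest whole number is 32.

32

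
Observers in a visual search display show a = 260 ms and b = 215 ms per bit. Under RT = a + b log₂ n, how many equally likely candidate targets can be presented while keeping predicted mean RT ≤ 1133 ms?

215·log₂ n ≤ 1133 − 260 = 873, giving log₂ n ≤ 4.0605 and n ≤ 16.685. The largest whole number is 16.

16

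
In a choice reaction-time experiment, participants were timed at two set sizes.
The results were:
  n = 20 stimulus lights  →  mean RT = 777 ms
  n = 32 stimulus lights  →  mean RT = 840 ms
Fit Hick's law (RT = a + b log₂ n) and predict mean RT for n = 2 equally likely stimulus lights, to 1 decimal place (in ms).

468.4 ms

Fit slope and intercept:
  b = (840 − 777) / (log₂ 32 − log₂ 20) = 63 / (5 − 4.3219) = 92.911 ms/bit
  a = 777 − 92.911 × 4.3219 = 375.447 ms
Then RT(2) = 375.447 + 92.911 × log₂ 2 = 375.447 + 92.911 × 1 ≈ 468.358 ms.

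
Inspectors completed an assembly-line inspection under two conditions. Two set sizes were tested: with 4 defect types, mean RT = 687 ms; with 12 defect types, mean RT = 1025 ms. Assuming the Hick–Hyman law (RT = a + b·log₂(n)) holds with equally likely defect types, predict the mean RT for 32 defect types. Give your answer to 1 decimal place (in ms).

1326.8 ms

Fit slope and intercept:
  b = (1025 − 687) / (log₂ 12 − log₂ 4) = 338 / (3.5850 − 2) = 213.254 ms/bit
  a = 687 − 213.254 × 2 = 260.491 ms
Then RT(32) = 260.491 + 213.254 × log₂ 32 = 260.491 + 213.254 × 5 ≈ 1326.763 ms.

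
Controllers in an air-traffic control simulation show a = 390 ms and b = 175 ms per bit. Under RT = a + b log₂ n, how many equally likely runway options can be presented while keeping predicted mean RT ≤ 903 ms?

Set 390 + 175·log₂ n ≤ 903 → log₂ n ≤ (903 − 390)/175 = 2.9314.
So n ≤ 2^2.9314 = 7.629; the largest integer n is 7.

7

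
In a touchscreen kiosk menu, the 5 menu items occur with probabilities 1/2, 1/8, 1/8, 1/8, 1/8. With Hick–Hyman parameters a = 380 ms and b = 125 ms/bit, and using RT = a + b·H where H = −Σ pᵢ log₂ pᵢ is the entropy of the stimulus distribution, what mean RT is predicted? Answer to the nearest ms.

H = −Σ pᵢ log₂ pᵢ = 0.5·1 + 0.125·3 + 0.125·3 + 0.125·3 + 0.125·3 = 2.000 bits.
RT = 380 + 125 × 2.000 = 630.00 ms.

630 ms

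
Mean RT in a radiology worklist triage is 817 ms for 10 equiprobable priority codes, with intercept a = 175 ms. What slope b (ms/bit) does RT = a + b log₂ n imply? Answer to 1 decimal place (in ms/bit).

log₂(10) = 3.3219 bits.
b = (RT − a)/log₂ n = (817 − 175) / 3.3219 = 193.261 ms/bit.

193.3 ms/bit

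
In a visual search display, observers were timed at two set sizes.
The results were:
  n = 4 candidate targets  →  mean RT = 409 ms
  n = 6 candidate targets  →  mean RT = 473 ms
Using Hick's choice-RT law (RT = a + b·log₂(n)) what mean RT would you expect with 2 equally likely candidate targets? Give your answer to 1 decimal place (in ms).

Solve the two-equation system in a and b:
  b = (473 − 409) / (log₂ 6 − log₂ 4) = 64 / (2.5850 − 2) = 109.409 ms/bit
  a = 409 − 109.409 × 2 = 190.183 ms
Then RT(2) = 190.183 + 109.409 × log₂ 2 = 190.183 + 109.409 × 1 ≈ 299.591 ms.

299.6 ms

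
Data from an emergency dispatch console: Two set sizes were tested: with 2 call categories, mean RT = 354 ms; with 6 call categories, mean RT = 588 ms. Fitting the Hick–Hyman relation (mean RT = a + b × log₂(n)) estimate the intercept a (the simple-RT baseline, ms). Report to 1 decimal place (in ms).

Slope: b = (588 − 354) / (log₂ 6 − log₂ 2) = 234/1.5850 = 147.638 ms/bit.
a = RT₁ − b·log₂ n₁ = 354 − 147.638 × 1 = 206.362 ms.

206.4 ms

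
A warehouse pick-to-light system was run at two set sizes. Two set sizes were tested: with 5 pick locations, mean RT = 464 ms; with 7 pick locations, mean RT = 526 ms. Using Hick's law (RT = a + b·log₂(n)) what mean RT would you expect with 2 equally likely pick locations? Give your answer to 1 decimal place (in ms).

295.2 ms

With log₂ n on the abscissa the relation is linear; from the two conditions:
  b = (526 − 464) / (log₂ 7 − log₂ 5) = 62 / (2.8074 − 2.3219) = 127.723 ms/bit
  a = 464 − 127.723 × 2.3219 = 167.437 ms
Then RT(2) = 167.437 + 127.723 × log₂ 2 = 167.437 + 127.723 × 1 ≈ 295.160 ms.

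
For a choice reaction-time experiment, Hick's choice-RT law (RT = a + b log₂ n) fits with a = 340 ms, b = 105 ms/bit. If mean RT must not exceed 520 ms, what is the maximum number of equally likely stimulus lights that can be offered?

3

Set 340 + 105·log₂ n ≤ 520 → log₂ n ≤ (520 − 340)/105 = 1.7143.
So n ≤ 2^1.7143 = 3.281; the largest integer n is 3.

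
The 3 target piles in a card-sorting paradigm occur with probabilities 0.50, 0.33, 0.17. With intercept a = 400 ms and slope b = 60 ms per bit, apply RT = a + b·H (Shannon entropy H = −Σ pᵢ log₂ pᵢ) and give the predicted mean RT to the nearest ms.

Entropy contributions −pᵢ log₂ pᵢ: 0.5000, 0.5278, 0.4346; sum H = 1.4624 bits.
RT = a + bH = 400 + 60·1.4624 = 487.74 ms.

488 ms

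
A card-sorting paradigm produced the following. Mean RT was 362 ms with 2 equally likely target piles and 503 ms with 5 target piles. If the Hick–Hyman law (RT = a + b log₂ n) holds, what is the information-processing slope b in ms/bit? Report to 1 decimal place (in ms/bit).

b = (RT₂ − RT₁)/(log₂ n₂ − log₂ n₁) = (503 − 362)/(2.3219 − 1) = 106.662 ms/bit.

106.7 ms/bit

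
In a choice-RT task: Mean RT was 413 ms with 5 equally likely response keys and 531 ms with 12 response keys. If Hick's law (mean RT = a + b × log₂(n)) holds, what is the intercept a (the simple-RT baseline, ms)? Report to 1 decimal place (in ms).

Slope: b = (531 − 413) / (log₂ 12 − log₂ 5) = 118/1.2630 = 93.426 ms/bit.
a = RT₁ − b·log₂ n₁ = 413 − 93.426 × 2.3219 = 196.072 ms.

196.1 ms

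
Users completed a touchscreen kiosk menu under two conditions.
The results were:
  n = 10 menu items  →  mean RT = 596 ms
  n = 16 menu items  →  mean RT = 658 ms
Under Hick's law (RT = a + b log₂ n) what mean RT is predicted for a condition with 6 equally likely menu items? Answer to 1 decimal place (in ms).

528.6 ms

With log₂ n on the abscissa the relation is linear; from the two conditions:
  b = (658 − 596) / (log₂ 16 − log₂ 10) = 62 / (4 − 3.3219) = 91.436 ms/bit
  a = 596 − 91.436 × 3.3219 = 292.257 ms
Then RT(6) = 292.257 + 91.436 × log₂ 6 = 292.257 + 91.436 × 2.5850 ≈ 528.615 ms.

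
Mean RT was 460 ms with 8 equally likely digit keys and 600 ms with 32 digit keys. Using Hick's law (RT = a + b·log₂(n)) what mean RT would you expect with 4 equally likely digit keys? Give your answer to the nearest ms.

390 ms

RT is linear in log₂ n, so two points fix the line:
  b = (600 − 460) / (log₂ 32 − log₂ 8) = 140 / (5 − 3) = 70 ms/bit
  a = 460 − 70 × 3 = 250 ms
Then RT(4) = 250 + 70 × log₂ 4 = 250 + 70 × 2 ≈ 390.000 ms.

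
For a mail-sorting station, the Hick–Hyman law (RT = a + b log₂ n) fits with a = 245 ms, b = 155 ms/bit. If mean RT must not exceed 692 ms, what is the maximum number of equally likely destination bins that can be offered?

7

Set 245 + 155·log₂ n ≤ 692 → log₂ n ≤ (692 − 245)/155 = 2.8839.
So n ≤ 2^2.8839 = 7.381; the largest integer n is 7.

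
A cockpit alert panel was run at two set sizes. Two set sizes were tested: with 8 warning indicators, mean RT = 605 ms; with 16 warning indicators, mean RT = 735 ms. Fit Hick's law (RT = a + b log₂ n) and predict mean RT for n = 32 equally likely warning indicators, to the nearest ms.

With log₂ n on the abscissa the relation is linear; from the two conditions:
  b = (735 − 605) / (log₂ 16 − log₂ 8) = 130 / (4 − 3) = 130 ms/bit
  a = 605 − 130 × 3 = 215 ms
Then RT(32) = 215 + 130 × log₂ 32 = 215 + 130 × 5 ≈ 865.000 ms.

865 ms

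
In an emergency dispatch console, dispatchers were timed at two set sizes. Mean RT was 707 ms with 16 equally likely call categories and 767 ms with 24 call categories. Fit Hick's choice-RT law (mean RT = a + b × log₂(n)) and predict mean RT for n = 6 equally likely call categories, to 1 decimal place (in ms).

Solve the two-equation system in a and b:
  b = (767 − 707) / (log₂ 24 − log₂ 16) = 60 / (4.5850 − 4) = 102.571 ms/bit
  a = 707 − 102.571 × 4 = 296.717 ms
Then RT(6) = 296.717 + 102.571 × log₂ 6 = 296.717 + 102.571 × 2.5850 ≈ 561.859 ms.

561.9 ms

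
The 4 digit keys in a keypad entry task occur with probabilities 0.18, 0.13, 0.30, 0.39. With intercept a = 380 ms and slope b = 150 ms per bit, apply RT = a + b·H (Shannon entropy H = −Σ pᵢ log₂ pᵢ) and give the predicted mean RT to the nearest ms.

662 ms

H = 0.18·log₂(1/0.18) + 0.13·log₂(1/0.13) + 0.30·log₂(1/0.30) + 0.39·log₂(1/0.39) = 1.8788 bits.
RT = 380 + 150 × 1.8788 = 661.83 ms.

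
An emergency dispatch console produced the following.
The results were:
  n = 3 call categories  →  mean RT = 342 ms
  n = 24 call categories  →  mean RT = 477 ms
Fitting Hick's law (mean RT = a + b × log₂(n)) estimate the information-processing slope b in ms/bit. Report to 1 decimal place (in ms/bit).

45.0 ms/bit

Slope: b = (477 − 342) / (log₂ 24 − log₂ 3) = 135/3.0000 = 45.000 ms/bit.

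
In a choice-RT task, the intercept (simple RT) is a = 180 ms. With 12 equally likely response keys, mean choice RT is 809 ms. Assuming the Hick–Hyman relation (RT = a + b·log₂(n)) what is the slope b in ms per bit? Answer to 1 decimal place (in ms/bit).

175.5 ms/bit

b = (809 − 180) / log₂(12) = 629 / 3.5850 = 175.455 ms/bit.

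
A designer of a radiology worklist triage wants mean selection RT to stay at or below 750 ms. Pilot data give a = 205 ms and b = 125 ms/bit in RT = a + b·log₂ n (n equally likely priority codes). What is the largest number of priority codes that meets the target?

125·log₂ n ≤ 750 − 205 = 545, giving log₂ n ≤ 4.3600 and n ≤ 20.535. The largest whole number is 20.

20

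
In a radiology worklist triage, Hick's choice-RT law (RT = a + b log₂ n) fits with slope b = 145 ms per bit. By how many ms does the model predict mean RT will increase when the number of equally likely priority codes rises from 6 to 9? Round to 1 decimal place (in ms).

ΔRT = (a + b log₂ n₂) − (a + b log₂ n₁) = b·(log₂ n₂ − log₂ n₁).
log₂(9) − log₂(6) = 3.1699 − 2.5850 = 0.5850.
ΔRT = 145 × 0.5850 = 84.820 ms.

84.8 ms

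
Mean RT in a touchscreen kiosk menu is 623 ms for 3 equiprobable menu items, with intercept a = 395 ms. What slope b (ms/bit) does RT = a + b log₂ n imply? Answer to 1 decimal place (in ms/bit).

143.9 ms/bit

3 alternatives carry log₂ 3 = 1.5850 bits; the choice cost is 623 − 395 = 228 ms, so b = 228/1.5850 = 143.852 ms/bit.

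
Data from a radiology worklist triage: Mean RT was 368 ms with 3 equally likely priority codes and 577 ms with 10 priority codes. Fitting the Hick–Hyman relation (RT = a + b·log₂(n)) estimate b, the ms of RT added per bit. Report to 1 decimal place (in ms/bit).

120.3 ms/bit

Slope: b = (577 − 368) / (log₂ 10 − log₂ 3) = 209/1.7370 = 120.325 ms/bit.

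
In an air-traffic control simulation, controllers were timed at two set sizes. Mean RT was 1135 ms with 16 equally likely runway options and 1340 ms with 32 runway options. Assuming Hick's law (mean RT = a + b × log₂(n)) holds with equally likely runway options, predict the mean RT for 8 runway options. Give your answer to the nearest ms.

With log₂ n on the abscissa the relation is linear; from the two conditions:
  b = (1340 − 1135) / (log₂ 32 − log₂ 16) = 205 / (5 − 4) = 205 ms/bit
  a = 1135 − 205 × 4 = 315 ms
Then RT(8) = 315 + 205 × log₂ 8 = 315 + 205 × 3 ≈ 930.000 ms.

930 ms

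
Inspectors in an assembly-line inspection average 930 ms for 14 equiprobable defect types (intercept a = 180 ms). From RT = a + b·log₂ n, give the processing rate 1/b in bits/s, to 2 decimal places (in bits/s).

b = (930 − 180)/log₂ 14 = 750/3.8074 = 196.987 ms per bit = 0.19699 s/bit; the reciprocal is 5.076 bits/s.

5.08 bits/s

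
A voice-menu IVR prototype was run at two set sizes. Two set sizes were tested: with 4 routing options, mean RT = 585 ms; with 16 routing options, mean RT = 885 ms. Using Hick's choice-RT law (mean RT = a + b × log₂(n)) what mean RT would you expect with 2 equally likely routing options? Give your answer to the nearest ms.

Solve the two-equation system in a and b:
  b = (885 − 585) / (log₂ 16 − log₂ 4) = 300 / (4 − 2) = 150 ms/bit
  a = 585 − 150 × 2 = 285 ms
Then RT(2) = 285 + 150 × log₂ 2 = 285 + 150 × 1 ≈ 435.000 ms.

435 ms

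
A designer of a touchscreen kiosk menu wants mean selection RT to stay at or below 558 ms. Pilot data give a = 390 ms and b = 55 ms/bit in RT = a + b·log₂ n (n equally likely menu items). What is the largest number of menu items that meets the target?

Information budget: (558 − 390)/55 = 3.0545 bits, so n ≤ 2^3.0545 = 8.308 → at most 8.

8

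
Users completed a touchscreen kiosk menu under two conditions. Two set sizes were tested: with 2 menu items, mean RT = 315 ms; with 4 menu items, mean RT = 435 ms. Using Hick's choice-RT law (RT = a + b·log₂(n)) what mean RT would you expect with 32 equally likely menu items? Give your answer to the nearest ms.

795 ms

With log₂ n on the abscissa the relation is linear; from the two conditions:
  b = (435 − 315) / (log₂ 4 − log₂ 2) = 120 / (2 − 1) = 120 ms/bit
  a = 315 − 120 × 1 = 195 ms
Then RT(32) = 195 + 120 × log₂ 32 = 195 + 120 × 5 ≈ 795.000 ms.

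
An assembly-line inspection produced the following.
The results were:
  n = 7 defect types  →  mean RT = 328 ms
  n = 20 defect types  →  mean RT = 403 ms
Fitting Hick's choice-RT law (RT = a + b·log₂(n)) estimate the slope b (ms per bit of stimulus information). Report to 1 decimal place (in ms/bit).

Slope: b = (403 − 328) / (log₂ 20 − log₂ 7) = 75/1.5146 = 49.519 ms/bit.

49.5 ms/bit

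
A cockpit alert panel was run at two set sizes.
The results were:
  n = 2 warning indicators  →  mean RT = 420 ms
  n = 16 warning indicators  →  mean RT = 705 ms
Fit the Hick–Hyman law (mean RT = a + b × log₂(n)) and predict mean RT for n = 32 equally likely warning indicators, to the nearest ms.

800 ms

Solve the two-equation system in a and b:
  b = (705 − 420) / (log₂ 16 − log₂ 2) = 285 / (4 − 1) = 95 ms/bit
  a = 420 − 95 × 1 = 325 ms
Then RT(32) = 325 + 95 × log₂ 32 = 325 + 95 × 5 ≈ 800.000 ms.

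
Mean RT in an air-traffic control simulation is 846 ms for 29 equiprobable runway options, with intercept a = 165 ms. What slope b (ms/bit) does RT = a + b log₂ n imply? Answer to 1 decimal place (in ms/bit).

140.2 ms/bit

29 alternatives carry log₂ 29 = 4.8580 bits; the choice cost is 846 − 165 = 681 ms, so b = 681/4.8580 = 140.182 ms/bit.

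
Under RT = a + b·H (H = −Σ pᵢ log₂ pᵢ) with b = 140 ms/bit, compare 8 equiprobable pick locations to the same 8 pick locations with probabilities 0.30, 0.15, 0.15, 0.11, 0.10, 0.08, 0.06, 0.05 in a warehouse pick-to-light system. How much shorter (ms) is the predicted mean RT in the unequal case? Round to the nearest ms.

The RT saving is b·ΔH. Equiprobable H₀ = log₂(8) = 3.0000 bits; with the given probabilities H = 2.7758 bits.
b·(H₀ − H) = 140 × (3.0000 − 2.7758) = 31.39 ms.

31 ms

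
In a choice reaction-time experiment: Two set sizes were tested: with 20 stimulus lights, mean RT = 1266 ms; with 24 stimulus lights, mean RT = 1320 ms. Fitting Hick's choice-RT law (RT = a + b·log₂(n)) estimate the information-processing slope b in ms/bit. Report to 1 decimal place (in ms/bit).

The slope on a log₂ axis is (1320 − 1266) / (4.5850 − 4.3219) = 205.296 ms/bit.

205.3 ms/bit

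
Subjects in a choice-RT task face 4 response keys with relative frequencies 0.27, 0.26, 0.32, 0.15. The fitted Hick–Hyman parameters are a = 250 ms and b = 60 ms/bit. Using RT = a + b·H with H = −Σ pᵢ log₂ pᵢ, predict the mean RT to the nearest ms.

H = 0.27·log₂(1/0.27) + 0.26·log₂(1/0.26) + 0.32·log₂(1/0.32) + 0.15·log₂(1/0.15) = 1.9519 bits.
RT = 250 + 60 × 1.9519 = 367.11 ms.

367 ms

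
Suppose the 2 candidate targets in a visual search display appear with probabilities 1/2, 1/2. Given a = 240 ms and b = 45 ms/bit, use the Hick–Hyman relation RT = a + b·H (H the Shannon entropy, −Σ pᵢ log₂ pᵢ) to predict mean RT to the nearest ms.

Each term −pᵢ log₂ pᵢ: 0.5·1 + 0.5·1; summed, H = 1.000 bits.
Mean RT = a + bH = 240 + 45·1.000 = 285.00 ms.

285 ms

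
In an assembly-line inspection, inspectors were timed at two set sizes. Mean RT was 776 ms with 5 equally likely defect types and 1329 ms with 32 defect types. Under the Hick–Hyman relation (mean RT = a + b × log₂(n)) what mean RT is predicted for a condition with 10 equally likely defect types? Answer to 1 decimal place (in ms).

982.5 ms

Solve the two-equation system in a and b:
  b = (1329 − 776) / (log₂ 32 − log₂ 5) = 553 / (5 − 2.3219) = 206.492 ms/bit
  a = 776 − 206.492 × 2.3219 = 296.541 ms
Then RT(10) = 296.541 + 206.492 × log₂ 10 = 296.541 + 206.492 × 3.3219 ≈ 982.492 ms.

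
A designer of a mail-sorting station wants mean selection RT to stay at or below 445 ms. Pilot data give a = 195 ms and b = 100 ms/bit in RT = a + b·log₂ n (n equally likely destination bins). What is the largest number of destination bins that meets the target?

5

Set 195 + 100·log₂ n ≤ 445 → log₂ n ≤ (445 − 195)/100 = 2.5000.
So n ≤ 2^2.5000 = 5.657; the largest integer n is 5.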